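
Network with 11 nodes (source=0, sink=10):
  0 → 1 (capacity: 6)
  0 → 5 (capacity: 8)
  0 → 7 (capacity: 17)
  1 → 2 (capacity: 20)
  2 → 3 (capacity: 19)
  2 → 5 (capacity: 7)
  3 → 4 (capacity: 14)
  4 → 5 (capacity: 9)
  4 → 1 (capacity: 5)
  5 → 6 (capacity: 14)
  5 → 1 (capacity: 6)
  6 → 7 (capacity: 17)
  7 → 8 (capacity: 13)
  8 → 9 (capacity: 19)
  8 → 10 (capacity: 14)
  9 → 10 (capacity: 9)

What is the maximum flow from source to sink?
Maximum flow = 13

Max flow: 13

Flow assignment:
  0 → 1: 6/6
  0 → 5: 7/8
  1 → 2: 6/20
  2 → 5: 6/7
  5 → 6: 13/14
  6 → 7: 13/17
  7 → 8: 13/13
  8 → 10: 13/14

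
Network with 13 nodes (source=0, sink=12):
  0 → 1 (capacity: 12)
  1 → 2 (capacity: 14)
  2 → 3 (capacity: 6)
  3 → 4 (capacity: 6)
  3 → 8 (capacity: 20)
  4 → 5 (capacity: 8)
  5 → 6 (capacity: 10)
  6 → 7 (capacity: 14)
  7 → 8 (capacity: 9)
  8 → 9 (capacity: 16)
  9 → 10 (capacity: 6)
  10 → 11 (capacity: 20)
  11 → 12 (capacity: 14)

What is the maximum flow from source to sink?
Maximum flow = 6

Max flow: 6

Flow assignment:
  0 → 1: 6/12
  1 → 2: 6/14
  2 → 3: 6/6
  3 → 8: 6/20
  8 → 9: 6/16
  9 → 10: 6/6
  10 → 11: 6/20
  11 → 12: 6/14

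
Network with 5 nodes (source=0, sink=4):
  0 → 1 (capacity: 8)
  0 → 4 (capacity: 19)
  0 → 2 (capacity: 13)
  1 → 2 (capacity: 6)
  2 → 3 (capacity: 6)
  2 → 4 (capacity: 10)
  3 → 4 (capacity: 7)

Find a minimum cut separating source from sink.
Min cut value = 35, edges: (0,4), (2,3), (2,4)

Min cut value: 35
Partition: S = [0, 1, 2], T = [3, 4]
Cut edges: (0,4), (2,3), (2,4)

By max-flow min-cut theorem, max flow = min cut = 35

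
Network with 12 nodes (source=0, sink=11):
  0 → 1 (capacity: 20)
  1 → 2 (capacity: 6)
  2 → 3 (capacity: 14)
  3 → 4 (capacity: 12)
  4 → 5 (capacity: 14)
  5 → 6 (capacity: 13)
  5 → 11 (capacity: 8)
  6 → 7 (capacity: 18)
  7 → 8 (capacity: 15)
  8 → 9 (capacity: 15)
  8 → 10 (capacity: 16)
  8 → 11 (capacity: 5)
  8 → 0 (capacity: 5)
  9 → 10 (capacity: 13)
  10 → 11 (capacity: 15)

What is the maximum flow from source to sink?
Maximum flow = 6

Max flow: 6

Flow assignment:
  0 → 1: 6/20
  1 → 2: 6/6
  2 → 3: 6/14
  3 → 4: 6/12
  4 → 5: 6/14
  5 → 11: 6/8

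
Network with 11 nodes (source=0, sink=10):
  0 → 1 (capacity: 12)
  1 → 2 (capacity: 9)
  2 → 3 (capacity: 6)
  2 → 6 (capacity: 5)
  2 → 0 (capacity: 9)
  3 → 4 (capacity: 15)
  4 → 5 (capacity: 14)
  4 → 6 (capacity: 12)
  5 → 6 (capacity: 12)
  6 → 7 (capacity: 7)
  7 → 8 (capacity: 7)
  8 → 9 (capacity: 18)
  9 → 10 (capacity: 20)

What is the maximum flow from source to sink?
Maximum flow = 7

Max flow: 7

Flow assignment:
  0 → 1: 9/12
  1 → 2: 9/9
  2 → 3: 4/6
  2 → 6: 3/5
  2 → 0: 2/9
  3 → 4: 4/15
  4 → 6: 4/12
  6 → 7: 7/7
  7 → 8: 7/7
  8 → 9: 7/18
  9 → 10: 7/20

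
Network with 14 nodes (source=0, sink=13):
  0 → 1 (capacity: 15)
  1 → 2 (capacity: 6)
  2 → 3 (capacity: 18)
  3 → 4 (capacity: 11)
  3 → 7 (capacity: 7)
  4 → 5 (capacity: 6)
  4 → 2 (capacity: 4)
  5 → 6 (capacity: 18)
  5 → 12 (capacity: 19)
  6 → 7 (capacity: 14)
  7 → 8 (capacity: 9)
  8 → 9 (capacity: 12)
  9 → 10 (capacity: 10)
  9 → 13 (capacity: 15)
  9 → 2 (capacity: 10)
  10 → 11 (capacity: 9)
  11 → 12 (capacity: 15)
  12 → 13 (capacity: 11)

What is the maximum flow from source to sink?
Maximum flow = 6

Max flow: 6

Flow assignment:
  0 → 1: 6/15
  1 → 2: 6/6
  2 → 3: 6/18
  3 → 4: 6/11
  4 → 5: 6/6
  5 → 12: 6/19
  12 → 13: 6/11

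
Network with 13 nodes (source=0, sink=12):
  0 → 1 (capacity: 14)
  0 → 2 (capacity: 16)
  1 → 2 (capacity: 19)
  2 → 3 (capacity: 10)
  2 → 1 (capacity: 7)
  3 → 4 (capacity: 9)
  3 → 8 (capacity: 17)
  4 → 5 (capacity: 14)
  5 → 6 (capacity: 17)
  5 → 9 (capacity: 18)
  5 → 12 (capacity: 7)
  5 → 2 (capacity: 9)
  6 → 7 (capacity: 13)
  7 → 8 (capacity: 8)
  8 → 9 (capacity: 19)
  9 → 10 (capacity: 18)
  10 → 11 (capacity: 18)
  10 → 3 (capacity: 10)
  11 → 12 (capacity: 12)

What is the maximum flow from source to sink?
Maximum flow = 10

Max flow: 10

Flow assignment:
  0 → 1: 10/14
  1 → 2: 10/19
  2 → 3: 10/10
  3 → 4: 9/9
  3 → 8: 1/17
  4 → 5: 9/14
  5 → 9: 2/18
  5 → 12: 7/7
  8 → 9: 1/19
  9 → 10: 3/18
  10 → 11: 3/18
  11 → 12: 3/12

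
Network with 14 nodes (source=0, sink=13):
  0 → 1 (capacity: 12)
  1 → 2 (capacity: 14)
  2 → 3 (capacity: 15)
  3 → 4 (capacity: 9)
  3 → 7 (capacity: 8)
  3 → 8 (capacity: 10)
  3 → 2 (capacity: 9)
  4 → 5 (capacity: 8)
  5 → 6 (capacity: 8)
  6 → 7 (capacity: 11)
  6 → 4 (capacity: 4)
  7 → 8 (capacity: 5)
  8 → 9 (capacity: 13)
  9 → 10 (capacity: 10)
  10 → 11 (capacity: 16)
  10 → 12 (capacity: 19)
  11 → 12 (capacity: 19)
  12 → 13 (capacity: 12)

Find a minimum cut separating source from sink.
Min cut value = 10, edges: (9,10)

Min cut value: 10
Partition: S = [0, 1, 2, 3, 4, 5, 6, 7, 8, 9], T = [10, 11, 12, 13]
Cut edges: (9,10)

By max-flow min-cut theorem, max flow = min cut = 10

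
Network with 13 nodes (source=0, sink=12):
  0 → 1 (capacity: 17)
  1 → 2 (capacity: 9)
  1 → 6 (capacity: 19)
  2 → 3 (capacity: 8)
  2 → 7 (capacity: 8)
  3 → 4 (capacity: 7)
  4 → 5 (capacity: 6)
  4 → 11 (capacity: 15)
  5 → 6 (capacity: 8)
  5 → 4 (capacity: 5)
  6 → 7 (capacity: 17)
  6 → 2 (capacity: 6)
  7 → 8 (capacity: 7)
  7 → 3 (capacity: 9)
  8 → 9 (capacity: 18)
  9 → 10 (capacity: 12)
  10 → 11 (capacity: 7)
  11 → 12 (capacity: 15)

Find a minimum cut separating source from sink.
Min cut value = 14, edges: (3,4), (10,11)

Min cut value: 14
Partition: S = [0, 1, 2, 3, 6, 7, 8, 9, 10], T = [4, 5, 11, 12]
Cut edges: (3,4), (10,11)

By max-flow min-cut theorem, max flow = min cut = 14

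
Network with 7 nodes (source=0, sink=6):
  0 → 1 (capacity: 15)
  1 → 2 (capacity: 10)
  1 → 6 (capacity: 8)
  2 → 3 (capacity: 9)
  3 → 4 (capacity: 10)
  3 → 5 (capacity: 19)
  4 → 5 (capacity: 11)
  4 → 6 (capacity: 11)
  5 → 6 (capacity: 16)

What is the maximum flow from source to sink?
Maximum flow = 15

Max flow: 15

Flow assignment:
  0 → 1: 15/15
  1 → 2: 7/10
  1 → 6: 8/8
  2 → 3: 7/9
  3 → 4: 7/10
  4 → 6: 7/11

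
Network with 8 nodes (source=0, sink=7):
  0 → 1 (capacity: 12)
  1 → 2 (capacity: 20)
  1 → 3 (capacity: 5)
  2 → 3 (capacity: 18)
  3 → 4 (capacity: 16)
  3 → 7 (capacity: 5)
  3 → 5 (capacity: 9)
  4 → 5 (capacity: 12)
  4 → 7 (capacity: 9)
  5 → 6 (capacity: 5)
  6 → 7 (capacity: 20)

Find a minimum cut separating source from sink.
Min cut value = 12, edges: (0,1)

Min cut value: 12
Partition: S = [0], T = [1, 2, 3, 4, 5, 6, 7]
Cut edges: (0,1)

By max-flow min-cut theorem, max flow = min cut = 12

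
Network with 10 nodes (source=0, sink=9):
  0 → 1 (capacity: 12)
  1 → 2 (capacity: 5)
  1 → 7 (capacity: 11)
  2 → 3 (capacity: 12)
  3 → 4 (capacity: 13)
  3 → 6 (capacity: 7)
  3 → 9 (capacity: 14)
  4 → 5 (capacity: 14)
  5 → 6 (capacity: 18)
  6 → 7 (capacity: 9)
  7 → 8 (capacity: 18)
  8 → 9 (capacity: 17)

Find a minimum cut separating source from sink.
Min cut value = 12, edges: (0,1)

Min cut value: 12
Partition: S = [0], T = [1, 2, 3, 4, 5, 6, 7, 8, 9]
Cut edges: (0,1)

By max-flow min-cut theorem, max flow = min cut = 12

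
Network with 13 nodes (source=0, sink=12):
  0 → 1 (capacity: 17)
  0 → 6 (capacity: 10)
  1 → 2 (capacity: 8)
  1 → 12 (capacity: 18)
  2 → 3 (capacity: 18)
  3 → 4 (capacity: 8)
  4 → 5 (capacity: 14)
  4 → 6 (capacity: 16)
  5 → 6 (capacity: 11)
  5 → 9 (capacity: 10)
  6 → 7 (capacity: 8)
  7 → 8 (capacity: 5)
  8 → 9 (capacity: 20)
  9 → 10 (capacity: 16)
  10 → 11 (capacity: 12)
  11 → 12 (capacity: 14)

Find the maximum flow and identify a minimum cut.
Max flow = 22, Min cut edges: (0,1), (7,8)

Maximum flow: 22
Minimum cut: (0,1), (7,8)
Partition: S = [0, 6, 7], T = [1, 2, 3, 4, 5, 8, 9, 10, 11, 12]

Max-flow min-cut theorem verified: both equal 22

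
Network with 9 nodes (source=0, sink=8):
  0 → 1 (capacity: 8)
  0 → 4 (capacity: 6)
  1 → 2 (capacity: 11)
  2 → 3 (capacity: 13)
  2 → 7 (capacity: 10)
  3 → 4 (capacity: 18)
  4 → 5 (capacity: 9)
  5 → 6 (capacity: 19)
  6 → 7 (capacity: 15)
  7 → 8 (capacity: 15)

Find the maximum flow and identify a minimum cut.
Max flow = 14, Min cut edges: (0,1), (0,4)

Maximum flow: 14
Minimum cut: (0,1), (0,4)
Partition: S = [0], T = [1, 2, 3, 4, 5, 6, 7, 8]

Max-flow min-cut theorem verified: both equal 14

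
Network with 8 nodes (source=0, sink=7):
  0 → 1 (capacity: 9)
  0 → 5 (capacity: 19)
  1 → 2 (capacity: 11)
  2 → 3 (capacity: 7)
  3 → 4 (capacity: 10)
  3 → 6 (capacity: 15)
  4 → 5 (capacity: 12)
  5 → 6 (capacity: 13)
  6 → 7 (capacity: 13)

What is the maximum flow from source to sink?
Maximum flow = 13

Max flow: 13

Flow assignment:
  0 → 1: 7/9
  0 → 5: 6/19
  1 → 2: 7/11
  2 → 3: 7/7
  3 → 6: 7/15
  5 → 6: 6/13
  6 → 7: 13/13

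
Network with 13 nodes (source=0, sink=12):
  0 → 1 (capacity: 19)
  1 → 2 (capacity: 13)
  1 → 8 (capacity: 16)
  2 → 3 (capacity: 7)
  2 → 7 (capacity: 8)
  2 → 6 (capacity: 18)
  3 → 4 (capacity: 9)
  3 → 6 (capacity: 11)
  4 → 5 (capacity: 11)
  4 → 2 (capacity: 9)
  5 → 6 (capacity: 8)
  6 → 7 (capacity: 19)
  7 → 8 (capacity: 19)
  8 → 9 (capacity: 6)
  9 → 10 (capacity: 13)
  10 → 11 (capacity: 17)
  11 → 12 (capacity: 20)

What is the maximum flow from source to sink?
Maximum flow = 6

Max flow: 6

Flow assignment:
  0 → 1: 6/19
  1 → 2: 3/13
  1 → 8: 3/16
  2 → 7: 3/8
  7 → 8: 3/19
  8 → 9: 6/6
  9 → 10: 6/13
  10 → 11: 6/17
  11 → 12: 6/20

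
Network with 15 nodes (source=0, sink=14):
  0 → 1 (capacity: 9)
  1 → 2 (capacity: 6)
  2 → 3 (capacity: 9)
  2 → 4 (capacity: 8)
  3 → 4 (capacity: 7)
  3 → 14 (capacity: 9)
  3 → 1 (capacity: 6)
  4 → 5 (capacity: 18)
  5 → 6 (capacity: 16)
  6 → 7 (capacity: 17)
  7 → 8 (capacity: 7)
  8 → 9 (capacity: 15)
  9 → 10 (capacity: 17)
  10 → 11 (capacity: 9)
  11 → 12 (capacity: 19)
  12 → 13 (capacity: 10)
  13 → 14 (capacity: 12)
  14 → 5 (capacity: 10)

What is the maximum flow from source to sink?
Maximum flow = 6

Max flow: 6

Flow assignment:
  0 → 1: 6/9
  1 → 2: 6/6
  2 → 3: 6/9
  3 → 14: 6/9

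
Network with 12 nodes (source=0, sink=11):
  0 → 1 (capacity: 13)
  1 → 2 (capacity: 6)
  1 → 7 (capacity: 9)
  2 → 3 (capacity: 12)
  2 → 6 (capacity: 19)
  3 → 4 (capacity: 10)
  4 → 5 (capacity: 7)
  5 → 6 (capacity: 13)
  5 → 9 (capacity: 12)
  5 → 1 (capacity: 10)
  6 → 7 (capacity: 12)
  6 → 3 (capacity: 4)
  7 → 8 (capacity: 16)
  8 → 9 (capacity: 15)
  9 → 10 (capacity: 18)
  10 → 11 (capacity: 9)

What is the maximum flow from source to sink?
Maximum flow = 9

Max flow: 9

Flow assignment:
  0 → 1: 9/13
  1 → 2: 4/6
  1 → 7: 9/9
  2 → 3: 4/12
  3 → 4: 4/10
  4 → 5: 4/7
  5 → 1: 4/10
  7 → 8: 9/16
  8 → 9: 9/15
  9 → 10: 9/18
  10 → 11: 9/9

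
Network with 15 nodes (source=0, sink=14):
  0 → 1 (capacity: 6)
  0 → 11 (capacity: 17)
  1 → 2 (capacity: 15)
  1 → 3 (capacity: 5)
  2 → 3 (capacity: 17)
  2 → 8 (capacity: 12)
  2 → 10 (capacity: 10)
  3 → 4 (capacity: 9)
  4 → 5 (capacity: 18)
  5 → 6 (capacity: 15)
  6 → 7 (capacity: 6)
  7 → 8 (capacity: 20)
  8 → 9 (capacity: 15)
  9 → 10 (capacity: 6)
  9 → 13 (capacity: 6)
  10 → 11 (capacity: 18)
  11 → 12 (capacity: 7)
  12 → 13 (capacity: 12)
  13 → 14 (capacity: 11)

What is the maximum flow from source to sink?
Maximum flow = 11

Max flow: 11

Flow assignment:
  0 → 1: 6/6
  0 → 11: 5/17
  1 → 2: 6/15
  2 → 8: 6/12
  8 → 9: 6/15
  9 → 10: 2/6
  9 → 13: 4/6
  10 → 11: 2/18
  11 → 12: 7/7
  12 → 13: 7/12
  13 → 14: 11/11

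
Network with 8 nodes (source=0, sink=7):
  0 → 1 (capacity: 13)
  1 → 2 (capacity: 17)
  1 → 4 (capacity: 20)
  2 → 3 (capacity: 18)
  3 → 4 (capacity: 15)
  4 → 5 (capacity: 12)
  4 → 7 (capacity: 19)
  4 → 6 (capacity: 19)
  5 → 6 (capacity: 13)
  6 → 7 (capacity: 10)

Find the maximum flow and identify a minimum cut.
Max flow = 13, Min cut edges: (0,1)

Maximum flow: 13
Minimum cut: (0,1)
Partition: S = [0], T = [1, 2, 3, 4, 5, 6, 7]

Max-flow min-cut theorem verified: both equal 13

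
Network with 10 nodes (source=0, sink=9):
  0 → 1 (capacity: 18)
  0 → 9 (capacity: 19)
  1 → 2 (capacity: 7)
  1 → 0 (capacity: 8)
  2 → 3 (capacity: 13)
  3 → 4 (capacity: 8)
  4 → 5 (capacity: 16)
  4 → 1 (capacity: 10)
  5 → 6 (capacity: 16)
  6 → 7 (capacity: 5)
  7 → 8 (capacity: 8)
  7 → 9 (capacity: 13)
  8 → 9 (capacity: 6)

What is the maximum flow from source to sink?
Maximum flow = 24

Max flow: 24

Flow assignment:
  0 → 1: 5/18
  0 → 9: 19/19
  1 → 2: 7/7
  2 → 3: 7/13
  3 → 4: 7/8
  4 → 5: 5/16
  4 → 1: 2/10
  5 → 6: 5/16
  6 → 7: 5/5
  7 → 9: 5/13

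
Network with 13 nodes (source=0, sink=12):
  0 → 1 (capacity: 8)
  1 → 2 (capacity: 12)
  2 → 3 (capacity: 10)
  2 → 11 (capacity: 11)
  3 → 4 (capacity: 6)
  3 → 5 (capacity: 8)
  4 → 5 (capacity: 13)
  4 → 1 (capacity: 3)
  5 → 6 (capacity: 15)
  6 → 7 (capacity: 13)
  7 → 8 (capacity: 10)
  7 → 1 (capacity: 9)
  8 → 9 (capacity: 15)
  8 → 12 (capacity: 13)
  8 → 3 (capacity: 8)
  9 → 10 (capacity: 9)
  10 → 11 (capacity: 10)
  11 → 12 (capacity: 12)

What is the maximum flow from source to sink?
Maximum flow = 8

Max flow: 8

Flow assignment:
  0 → 1: 8/8
  1 → 2: 8/12
  2 → 11: 8/11
  11 → 12: 8/12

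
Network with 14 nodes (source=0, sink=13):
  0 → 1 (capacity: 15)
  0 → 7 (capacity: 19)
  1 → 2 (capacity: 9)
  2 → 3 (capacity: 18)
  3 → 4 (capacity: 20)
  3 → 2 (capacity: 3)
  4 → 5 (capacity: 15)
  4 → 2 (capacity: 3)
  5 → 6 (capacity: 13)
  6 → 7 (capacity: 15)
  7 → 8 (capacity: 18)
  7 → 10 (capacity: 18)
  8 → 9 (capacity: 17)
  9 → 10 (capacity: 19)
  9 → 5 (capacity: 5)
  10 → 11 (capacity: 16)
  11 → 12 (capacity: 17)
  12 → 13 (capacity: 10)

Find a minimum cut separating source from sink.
Min cut value = 10, edges: (12,13)

Min cut value: 10
Partition: S = [0, 1, 2, 3, 4, 5, 6, 7, 8, 9, 10, 11, 12], T = [13]
Cut edges: (12,13)

By max-flow min-cut theorem, max flow = min cut = 10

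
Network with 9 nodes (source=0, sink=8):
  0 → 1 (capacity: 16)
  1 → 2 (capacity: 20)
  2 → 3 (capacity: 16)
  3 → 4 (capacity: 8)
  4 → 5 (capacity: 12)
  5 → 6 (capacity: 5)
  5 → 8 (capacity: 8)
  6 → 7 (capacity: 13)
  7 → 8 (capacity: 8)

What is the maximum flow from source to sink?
Maximum flow = 8

Max flow: 8

Flow assignment:
  0 → 1: 8/16
  1 → 2: 8/20
  2 → 3: 8/16
  3 → 4: 8/8
  4 → 5: 8/12
  5 → 8: 8/8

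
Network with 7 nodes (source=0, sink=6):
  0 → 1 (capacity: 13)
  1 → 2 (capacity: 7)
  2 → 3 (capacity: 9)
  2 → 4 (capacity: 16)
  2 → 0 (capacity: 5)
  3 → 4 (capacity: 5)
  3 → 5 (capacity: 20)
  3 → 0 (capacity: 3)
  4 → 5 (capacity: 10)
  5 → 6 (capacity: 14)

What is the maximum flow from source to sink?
Maximum flow = 7

Max flow: 7

Flow assignment:
  0 → 1: 7/13
  1 → 2: 7/7
  2 → 3: 7/9
  3 → 5: 7/20
  5 → 6: 7/14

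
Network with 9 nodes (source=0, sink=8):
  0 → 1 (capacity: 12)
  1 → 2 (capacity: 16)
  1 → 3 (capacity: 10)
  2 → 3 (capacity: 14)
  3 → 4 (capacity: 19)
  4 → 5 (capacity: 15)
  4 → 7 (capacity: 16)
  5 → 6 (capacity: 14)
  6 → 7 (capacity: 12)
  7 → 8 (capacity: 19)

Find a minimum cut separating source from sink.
Min cut value = 12, edges: (0,1)

Min cut value: 12
Partition: S = [0], T = [1, 2, 3, 4, 5, 6, 7, 8]
Cut edges: (0,1)

By max-flow min-cut theorem, max flow = min cut = 12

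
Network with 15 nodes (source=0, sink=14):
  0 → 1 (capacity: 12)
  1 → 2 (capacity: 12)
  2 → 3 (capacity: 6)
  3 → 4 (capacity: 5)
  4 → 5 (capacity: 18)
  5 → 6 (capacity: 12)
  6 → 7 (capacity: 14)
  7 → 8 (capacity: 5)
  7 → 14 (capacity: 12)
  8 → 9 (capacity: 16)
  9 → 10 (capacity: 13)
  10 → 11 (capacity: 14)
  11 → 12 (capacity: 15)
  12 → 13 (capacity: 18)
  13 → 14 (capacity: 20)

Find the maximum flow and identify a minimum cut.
Max flow = 5, Min cut edges: (3,4)

Maximum flow: 5
Minimum cut: (3,4)
Partition: S = [0, 1, 2, 3], T = [4, 5, 6, 7, 8, 9, 10, 11, 12, 13, 14]

Max-flow min-cut theorem verified: both equal 5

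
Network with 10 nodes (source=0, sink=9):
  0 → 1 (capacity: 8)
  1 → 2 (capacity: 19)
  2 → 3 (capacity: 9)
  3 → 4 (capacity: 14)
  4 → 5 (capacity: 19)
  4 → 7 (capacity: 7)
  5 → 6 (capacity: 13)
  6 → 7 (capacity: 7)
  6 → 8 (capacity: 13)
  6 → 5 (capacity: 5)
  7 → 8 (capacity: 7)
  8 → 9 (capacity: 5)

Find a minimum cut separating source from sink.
Min cut value = 5, edges: (8,9)

Min cut value: 5
Partition: S = [0, 1, 2, 3, 4, 5, 6, 7, 8], T = [9]
Cut edges: (8,9)

By max-flow min-cut theorem, max flow = min cut = 5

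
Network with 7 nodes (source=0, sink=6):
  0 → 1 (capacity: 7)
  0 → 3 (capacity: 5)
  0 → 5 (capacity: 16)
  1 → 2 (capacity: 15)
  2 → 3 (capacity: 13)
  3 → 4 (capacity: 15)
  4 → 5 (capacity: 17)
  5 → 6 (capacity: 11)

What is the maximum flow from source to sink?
Maximum flow = 11

Max flow: 11

Flow assignment:
  0 → 1: 7/7
  0 → 3: 4/5
  1 → 2: 7/15
  2 → 3: 7/13
  3 → 4: 11/15
  4 → 5: 11/17
  5 → 6: 11/11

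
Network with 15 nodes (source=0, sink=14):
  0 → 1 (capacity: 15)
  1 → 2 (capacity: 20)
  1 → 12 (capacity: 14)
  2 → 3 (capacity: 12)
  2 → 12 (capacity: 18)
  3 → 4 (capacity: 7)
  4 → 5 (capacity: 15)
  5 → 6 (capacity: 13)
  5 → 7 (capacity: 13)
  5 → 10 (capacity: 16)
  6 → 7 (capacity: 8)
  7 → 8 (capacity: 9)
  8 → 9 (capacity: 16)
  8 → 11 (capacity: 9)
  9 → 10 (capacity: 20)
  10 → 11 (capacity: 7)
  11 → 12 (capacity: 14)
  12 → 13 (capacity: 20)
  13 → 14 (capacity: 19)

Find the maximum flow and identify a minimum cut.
Max flow = 15, Min cut edges: (0,1)

Maximum flow: 15
Minimum cut: (0,1)
Partition: S = [0], T = [1, 2, 3, 4, 5, 6, 7, 8, 9, 10, 11, 12, 13, 14]

Max-flow min-cut theorem verified: both equal 15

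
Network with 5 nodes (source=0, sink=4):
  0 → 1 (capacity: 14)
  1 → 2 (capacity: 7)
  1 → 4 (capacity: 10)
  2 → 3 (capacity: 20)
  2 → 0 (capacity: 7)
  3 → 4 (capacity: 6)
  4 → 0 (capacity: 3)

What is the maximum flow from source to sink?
Maximum flow = 14

Max flow: 14

Flow assignment:
  0 → 1: 14/14
  1 → 2: 4/7
  1 → 4: 10/10
  2 → 3: 4/20
  3 → 4: 4/6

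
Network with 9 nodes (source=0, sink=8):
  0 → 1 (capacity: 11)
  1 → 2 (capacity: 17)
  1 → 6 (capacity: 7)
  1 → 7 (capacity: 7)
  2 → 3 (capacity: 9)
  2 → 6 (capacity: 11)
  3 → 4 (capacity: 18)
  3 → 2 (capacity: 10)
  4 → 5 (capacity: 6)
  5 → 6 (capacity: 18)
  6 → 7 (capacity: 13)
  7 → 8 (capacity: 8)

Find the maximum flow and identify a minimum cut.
Max flow = 8, Min cut edges: (7,8)

Maximum flow: 8
Minimum cut: (7,8)
Partition: S = [0, 1, 2, 3, 4, 5, 6, 7], T = [8]

Max-flow min-cut theorem verified: both equal 8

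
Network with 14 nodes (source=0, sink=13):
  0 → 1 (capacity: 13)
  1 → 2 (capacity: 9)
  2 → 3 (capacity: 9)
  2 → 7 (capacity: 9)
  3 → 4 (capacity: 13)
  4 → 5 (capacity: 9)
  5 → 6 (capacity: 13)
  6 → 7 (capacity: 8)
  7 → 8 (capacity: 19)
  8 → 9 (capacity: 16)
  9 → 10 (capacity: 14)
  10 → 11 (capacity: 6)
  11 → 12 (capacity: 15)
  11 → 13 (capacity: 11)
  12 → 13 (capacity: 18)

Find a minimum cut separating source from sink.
Min cut value = 6, edges: (10,11)

Min cut value: 6
Partition: S = [0, 1, 2, 3, 4, 5, 6, 7, 8, 9, 10], T = [11, 12, 13]
Cut edges: (10,11)

By max-flow min-cut theorem, max flow = min cut = 6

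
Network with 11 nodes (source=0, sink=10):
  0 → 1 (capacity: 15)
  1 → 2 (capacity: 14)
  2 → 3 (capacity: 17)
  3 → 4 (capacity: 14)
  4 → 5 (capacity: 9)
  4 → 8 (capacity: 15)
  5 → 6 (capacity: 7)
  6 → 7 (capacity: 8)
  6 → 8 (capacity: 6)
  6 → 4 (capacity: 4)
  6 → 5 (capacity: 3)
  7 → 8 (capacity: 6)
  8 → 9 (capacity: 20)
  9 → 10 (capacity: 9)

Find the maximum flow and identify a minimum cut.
Max flow = 9, Min cut edges: (9,10)

Maximum flow: 9
Minimum cut: (9,10)
Partition: S = [0, 1, 2, 3, 4, 5, 6, 7, 8, 9], T = [10]

Max-flow min-cut theorem verified: both equal 9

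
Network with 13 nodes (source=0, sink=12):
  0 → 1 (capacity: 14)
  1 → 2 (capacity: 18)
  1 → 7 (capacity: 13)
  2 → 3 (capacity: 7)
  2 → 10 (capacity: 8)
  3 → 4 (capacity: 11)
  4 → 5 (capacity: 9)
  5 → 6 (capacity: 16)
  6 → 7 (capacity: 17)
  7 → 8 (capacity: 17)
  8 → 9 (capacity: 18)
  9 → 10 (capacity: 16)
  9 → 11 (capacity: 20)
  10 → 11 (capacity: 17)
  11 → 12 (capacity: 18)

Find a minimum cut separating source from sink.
Min cut value = 14, edges: (0,1)

Min cut value: 14
Partition: S = [0], T = [1, 2, 3, 4, 5, 6, 7, 8, 9, 10, 11, 12]
Cut edges: (0,1)

By max-flow min-cut theorem, max flow = min cut = 14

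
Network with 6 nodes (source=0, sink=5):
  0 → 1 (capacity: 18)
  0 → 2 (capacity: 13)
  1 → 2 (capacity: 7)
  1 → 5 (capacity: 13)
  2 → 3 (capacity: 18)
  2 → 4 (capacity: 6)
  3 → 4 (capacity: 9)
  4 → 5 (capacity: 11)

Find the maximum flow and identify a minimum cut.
Max flow = 24, Min cut edges: (1,5), (4,5)

Maximum flow: 24
Minimum cut: (1,5), (4,5)
Partition: S = [0, 1, 2, 3, 4], T = [5]

Max-flow min-cut theorem verified: both equal 24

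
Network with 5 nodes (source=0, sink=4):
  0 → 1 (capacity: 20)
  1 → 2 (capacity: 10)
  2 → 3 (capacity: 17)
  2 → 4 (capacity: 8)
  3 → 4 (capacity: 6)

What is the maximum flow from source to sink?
Maximum flow = 10

Max flow: 10

Flow assignment:
  0 → 1: 10/20
  1 → 2: 10/10
  2 → 3: 2/17
  2 → 4: 8/8
  3 → 4: 2/6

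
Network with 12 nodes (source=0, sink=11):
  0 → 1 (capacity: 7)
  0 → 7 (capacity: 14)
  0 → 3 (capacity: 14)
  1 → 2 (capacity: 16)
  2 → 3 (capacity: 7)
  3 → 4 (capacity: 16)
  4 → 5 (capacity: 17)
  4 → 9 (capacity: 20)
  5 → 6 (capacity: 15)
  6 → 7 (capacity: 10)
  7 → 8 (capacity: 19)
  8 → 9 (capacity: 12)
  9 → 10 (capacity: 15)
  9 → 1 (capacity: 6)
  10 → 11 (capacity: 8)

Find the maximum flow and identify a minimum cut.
Max flow = 8, Min cut edges: (10,11)

Maximum flow: 8
Minimum cut: (10,11)
Partition: S = [0, 1, 2, 3, 4, 5, 6, 7, 8, 9, 10], T = [11]

Max-flow min-cut theorem verified: both equal 8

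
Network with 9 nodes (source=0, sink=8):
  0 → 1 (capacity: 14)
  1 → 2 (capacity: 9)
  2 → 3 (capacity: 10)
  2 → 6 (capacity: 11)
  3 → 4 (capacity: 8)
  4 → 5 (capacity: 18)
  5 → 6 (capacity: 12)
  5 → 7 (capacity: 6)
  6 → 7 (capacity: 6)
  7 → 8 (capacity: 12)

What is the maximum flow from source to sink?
Maximum flow = 9

Max flow: 9

Flow assignment:
  0 → 1: 9/14
  1 → 2: 9/9
  2 → 3: 3/10
  2 → 6: 6/11
  3 → 4: 3/8
  4 → 5: 3/18
  5 → 7: 3/6
  6 → 7: 6/6
  7 → 8: 9/12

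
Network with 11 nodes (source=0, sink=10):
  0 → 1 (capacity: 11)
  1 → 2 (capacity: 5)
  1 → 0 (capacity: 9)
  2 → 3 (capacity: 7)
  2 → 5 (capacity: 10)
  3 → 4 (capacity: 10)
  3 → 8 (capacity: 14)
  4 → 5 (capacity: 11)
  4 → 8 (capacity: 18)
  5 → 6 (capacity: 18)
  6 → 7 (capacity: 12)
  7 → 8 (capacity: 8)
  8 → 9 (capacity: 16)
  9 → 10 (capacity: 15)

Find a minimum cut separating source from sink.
Min cut value = 5, edges: (1,2)

Min cut value: 5
Partition: S = [0, 1], T = [2, 3, 4, 5, 6, 7, 8, 9, 10]
Cut edges: (1,2)

By max-flow min-cut theorem, max flow = min cut = 5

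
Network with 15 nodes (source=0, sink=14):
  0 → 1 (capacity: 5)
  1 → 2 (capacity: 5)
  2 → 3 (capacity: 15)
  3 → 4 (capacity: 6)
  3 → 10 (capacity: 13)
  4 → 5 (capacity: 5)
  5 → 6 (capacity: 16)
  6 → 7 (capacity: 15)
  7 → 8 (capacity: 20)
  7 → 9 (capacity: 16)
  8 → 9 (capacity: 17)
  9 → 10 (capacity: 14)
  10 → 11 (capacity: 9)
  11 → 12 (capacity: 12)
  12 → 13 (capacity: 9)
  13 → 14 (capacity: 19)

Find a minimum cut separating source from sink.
Min cut value = 5, edges: (1,2)

Min cut value: 5
Partition: S = [0, 1], T = [2, 3, 4, 5, 6, 7, 8, 9, 10, 11, 12, 13, 14]
Cut edges: (1,2)

By max-flow min-cut theorem, max flow = min cut = 5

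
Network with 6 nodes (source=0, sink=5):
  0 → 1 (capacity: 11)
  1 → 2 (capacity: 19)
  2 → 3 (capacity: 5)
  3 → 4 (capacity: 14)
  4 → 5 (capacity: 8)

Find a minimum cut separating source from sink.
Min cut value = 5, edges: (2,3)

Min cut value: 5
Partition: S = [0, 1, 2], T = [3, 4, 5]
Cut edges: (2,3)

By max-flow min-cut theorem, max flow = min cut = 5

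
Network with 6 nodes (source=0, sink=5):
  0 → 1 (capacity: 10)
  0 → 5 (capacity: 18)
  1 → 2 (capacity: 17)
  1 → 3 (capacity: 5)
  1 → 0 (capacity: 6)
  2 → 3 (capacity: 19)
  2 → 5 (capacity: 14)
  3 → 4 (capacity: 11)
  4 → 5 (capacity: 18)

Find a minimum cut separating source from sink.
Min cut value = 28, edges: (0,1), (0,5)

Min cut value: 28
Partition: S = [0], T = [1, 2, 3, 4, 5]
Cut edges: (0,1), (0,5)

By max-flow min-cut theorem, max flow = min cut = 28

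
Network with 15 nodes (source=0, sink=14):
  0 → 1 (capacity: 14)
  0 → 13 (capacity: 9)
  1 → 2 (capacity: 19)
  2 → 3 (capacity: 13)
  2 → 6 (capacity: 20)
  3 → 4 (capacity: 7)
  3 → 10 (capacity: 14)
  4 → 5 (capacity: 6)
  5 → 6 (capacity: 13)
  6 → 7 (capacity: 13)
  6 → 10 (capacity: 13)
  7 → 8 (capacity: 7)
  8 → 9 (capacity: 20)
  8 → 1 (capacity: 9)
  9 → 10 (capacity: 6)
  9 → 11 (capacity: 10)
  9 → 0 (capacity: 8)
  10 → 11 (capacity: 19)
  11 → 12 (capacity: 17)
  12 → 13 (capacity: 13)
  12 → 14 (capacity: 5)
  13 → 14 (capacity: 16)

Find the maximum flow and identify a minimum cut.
Max flow = 21, Min cut edges: (12,14), (13,14)

Maximum flow: 21
Minimum cut: (12,14), (13,14)
Partition: S = [0, 1, 2, 3, 4, 5, 6, 7, 8, 9, 10, 11, 12, 13], T = [14]

Max-flow min-cut theorem verified: both equal 21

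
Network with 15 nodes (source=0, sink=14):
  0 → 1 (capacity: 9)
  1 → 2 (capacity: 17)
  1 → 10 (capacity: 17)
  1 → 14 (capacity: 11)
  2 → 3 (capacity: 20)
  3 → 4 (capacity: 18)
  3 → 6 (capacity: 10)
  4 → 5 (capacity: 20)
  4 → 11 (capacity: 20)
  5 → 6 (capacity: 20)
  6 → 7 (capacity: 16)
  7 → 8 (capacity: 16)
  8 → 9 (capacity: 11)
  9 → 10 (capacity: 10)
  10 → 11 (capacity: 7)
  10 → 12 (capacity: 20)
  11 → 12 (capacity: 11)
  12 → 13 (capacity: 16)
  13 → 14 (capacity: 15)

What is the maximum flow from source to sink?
Maximum flow = 9

Max flow: 9

Flow assignment:
  0 → 1: 9/9
  1 → 14: 9/11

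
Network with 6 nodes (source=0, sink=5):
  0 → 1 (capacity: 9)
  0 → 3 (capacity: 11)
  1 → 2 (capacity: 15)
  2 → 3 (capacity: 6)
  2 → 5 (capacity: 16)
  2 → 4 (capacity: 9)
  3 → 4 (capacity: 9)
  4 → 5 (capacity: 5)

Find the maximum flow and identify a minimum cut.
Max flow = 14, Min cut edges: (0,1), (4,5)

Maximum flow: 14
Minimum cut: (0,1), (4,5)
Partition: S = [0, 3, 4], T = [1, 2, 5]

Max-flow min-cut theorem verified: both equal 14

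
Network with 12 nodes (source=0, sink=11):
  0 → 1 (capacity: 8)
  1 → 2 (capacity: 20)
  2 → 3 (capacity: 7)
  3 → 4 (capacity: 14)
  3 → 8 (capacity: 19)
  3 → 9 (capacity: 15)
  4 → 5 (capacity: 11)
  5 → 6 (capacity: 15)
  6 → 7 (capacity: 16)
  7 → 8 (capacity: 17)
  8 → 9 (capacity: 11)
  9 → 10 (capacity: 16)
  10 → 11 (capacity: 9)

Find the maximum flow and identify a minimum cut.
Max flow = 7, Min cut edges: (2,3)

Maximum flow: 7
Minimum cut: (2,3)
Partition: S = [0, 1, 2], T = [3, 4, 5, 6, 7, 8, 9, 10, 11]

Max-flow min-cut theorem verified: both equal 7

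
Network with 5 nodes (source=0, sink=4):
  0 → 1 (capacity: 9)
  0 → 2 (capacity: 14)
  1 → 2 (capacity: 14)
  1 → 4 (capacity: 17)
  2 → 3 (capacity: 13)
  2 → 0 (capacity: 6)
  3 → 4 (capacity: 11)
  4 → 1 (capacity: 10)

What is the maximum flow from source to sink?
Maximum flow = 20

Max flow: 20

Flow assignment:
  0 → 1: 9/9
  0 → 2: 11/14
  1 → 4: 9/17
  2 → 3: 11/13
  3 → 4: 11/11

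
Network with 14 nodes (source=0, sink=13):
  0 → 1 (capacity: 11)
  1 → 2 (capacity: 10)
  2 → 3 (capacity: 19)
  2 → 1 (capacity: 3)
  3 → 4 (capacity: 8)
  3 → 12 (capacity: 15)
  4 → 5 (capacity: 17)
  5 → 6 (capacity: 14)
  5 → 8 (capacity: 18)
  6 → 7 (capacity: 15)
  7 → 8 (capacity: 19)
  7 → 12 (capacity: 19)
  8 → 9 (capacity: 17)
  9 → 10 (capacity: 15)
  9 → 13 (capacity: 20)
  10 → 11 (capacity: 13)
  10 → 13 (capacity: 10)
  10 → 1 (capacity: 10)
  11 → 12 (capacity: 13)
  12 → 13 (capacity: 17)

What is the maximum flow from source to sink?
Maximum flow = 10

Max flow: 10

Flow assignment:
  0 → 1: 10/11
  1 → 2: 10/10
  2 → 3: 10/19
  3 → 12: 10/15
  12 → 13: 10/17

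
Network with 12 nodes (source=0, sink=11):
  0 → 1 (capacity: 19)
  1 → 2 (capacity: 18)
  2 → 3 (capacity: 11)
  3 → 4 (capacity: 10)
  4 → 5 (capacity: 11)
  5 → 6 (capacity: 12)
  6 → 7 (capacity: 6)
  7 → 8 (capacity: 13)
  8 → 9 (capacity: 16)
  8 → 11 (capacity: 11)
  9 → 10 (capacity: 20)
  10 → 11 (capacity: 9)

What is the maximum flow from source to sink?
Maximum flow = 6

Max flow: 6

Flow assignment:
  0 → 1: 6/19
  1 → 2: 6/18
  2 → 3: 6/11
  3 → 4: 6/10
  4 → 5: 6/11
  5 → 6: 6/12
  6 → 7: 6/6
  7 → 8: 6/13
  8 → 11: 6/11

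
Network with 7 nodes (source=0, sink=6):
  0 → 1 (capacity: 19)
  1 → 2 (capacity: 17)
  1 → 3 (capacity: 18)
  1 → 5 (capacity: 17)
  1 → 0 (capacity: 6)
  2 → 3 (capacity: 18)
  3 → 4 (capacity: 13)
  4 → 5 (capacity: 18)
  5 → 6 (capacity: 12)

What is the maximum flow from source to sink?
Maximum flow = 12

Max flow: 12

Flow assignment:
  0 → 1: 12/19
  1 → 3: 2/18
  1 → 5: 10/17
  3 → 4: 2/13
  4 → 5: 2/18
  5 → 6: 12/12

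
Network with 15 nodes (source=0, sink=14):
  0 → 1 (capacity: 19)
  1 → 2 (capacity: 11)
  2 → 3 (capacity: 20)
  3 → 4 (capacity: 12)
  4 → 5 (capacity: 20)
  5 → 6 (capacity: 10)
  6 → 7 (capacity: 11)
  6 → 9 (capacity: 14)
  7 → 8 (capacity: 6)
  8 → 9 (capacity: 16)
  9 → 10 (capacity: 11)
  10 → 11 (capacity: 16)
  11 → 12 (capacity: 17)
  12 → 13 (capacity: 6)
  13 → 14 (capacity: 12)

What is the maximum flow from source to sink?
Maximum flow = 6

Max flow: 6

Flow assignment:
  0 → 1: 6/19
  1 → 2: 6/11
  2 → 3: 6/20
  3 → 4: 6/12
  4 → 5: 6/20
  5 → 6: 6/10
  6 → 9: 6/14
  9 → 10: 6/11
  10 → 11: 6/16
  11 → 12: 6/17
  12 → 13: 6/6
  13 → 14: 6/12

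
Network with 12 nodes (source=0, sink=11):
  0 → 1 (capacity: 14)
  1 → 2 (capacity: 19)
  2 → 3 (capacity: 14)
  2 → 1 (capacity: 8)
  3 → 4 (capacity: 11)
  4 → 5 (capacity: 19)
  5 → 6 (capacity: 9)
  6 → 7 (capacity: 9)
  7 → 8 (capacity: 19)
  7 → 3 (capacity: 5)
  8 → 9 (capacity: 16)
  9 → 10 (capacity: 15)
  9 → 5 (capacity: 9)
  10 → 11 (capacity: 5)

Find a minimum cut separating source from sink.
Min cut value = 5, edges: (10,11)

Min cut value: 5
Partition: S = [0, 1, 2, 3, 4, 5, 6, 7, 8, 9, 10], T = [11]
Cut edges: (10,11)

By max-flow min-cut theorem, max flow = min cut = 5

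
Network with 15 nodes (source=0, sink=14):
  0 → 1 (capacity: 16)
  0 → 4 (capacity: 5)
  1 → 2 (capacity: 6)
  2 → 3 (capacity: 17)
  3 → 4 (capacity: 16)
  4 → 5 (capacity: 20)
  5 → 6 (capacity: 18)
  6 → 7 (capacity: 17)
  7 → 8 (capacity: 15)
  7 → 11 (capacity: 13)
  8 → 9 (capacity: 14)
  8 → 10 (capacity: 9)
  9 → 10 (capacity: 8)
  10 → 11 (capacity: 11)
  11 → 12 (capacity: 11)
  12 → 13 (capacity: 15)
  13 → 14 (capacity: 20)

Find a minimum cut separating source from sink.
Min cut value = 11, edges: (11,12)

Min cut value: 11
Partition: S = [0, 1, 2, 3, 4, 5, 6, 7, 8, 9, 10, 11], T = [12, 13, 14]
Cut edges: (11,12)

By max-flow min-cut theorem, max flow = min cut = 11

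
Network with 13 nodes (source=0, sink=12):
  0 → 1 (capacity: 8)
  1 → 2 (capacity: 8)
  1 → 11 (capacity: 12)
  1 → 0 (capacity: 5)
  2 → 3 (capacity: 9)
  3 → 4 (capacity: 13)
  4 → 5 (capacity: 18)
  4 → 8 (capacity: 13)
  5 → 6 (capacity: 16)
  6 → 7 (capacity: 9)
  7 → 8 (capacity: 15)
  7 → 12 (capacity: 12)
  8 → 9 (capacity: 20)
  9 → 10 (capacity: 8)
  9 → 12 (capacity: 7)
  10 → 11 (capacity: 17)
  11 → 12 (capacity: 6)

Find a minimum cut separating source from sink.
Min cut value = 8, edges: (0,1)

Min cut value: 8
Partition: S = [0], T = [1, 2, 3, 4, 5, 6, 7, 8, 9, 10, 11, 12]
Cut edges: (0,1)

By max-flow min-cut theorem, max flow = min cut = 8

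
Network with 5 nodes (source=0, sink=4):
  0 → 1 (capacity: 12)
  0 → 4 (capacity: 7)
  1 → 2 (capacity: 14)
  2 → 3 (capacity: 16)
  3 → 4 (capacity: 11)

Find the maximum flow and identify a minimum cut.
Max flow = 18, Min cut edges: (0,4), (3,4)

Maximum flow: 18
Minimum cut: (0,4), (3,4)
Partition: S = [0, 1, 2, 3], T = [4]

Max-flow min-cut theorem verified: both equal 18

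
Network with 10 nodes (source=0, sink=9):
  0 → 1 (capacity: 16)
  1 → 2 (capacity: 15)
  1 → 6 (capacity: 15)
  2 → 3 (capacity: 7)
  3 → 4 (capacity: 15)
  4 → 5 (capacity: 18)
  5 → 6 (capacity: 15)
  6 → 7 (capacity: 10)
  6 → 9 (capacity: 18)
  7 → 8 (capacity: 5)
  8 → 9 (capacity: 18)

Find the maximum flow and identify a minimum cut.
Max flow = 16, Min cut edges: (0,1)

Maximum flow: 16
Minimum cut: (0,1)
Partition: S = [0], T = [1, 2, 3, 4, 5, 6, 7, 8, 9]

Max-flow min-cut theorem verified: both equal 16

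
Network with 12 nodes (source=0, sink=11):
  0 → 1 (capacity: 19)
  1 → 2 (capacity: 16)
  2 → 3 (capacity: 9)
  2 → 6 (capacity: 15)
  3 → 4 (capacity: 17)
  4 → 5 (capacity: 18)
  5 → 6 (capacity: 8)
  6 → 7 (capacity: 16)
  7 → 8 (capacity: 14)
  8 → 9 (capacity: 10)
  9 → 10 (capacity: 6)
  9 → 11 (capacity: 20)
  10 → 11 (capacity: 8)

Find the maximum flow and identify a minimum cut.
Max flow = 10, Min cut edges: (8,9)

Maximum flow: 10
Minimum cut: (8,9)
Partition: S = [0, 1, 2, 3, 4, 5, 6, 7, 8], T = [9, 10, 11]

Max-flow min-cut theorem verified: both equal 10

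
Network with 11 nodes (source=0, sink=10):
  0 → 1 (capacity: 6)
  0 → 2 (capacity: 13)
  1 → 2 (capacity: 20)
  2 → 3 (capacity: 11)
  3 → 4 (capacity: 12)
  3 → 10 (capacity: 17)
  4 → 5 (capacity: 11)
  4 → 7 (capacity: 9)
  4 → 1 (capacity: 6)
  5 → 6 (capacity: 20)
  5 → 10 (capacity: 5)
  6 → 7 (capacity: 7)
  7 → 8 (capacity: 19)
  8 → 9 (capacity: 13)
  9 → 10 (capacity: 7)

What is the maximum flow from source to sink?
Maximum flow = 11

Max flow: 11

Flow assignment:
  0 → 2: 11/13
  2 → 3: 11/11
  3 → 10: 11/17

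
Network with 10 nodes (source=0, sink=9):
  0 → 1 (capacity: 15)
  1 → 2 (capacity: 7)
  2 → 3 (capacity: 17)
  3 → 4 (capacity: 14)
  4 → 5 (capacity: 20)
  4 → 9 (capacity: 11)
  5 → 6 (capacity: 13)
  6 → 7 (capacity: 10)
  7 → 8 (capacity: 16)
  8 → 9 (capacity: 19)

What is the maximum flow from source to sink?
Maximum flow = 7

Max flow: 7

Flow assignment:
  0 → 1: 7/15
  1 → 2: 7/7
  2 → 3: 7/17
  3 → 4: 7/14
  4 → 9: 7/11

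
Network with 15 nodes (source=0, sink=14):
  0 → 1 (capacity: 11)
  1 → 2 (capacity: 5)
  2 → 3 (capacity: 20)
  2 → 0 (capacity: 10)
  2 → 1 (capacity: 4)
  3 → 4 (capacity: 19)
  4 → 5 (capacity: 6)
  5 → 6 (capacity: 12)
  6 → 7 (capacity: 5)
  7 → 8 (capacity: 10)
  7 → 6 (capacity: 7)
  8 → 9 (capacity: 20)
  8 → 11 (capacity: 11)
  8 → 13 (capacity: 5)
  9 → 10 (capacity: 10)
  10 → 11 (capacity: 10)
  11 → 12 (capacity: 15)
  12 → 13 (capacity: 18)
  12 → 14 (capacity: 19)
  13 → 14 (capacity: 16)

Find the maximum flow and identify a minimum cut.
Max flow = 5, Min cut edges: (6,7)

Maximum flow: 5
Minimum cut: (6,7)
Partition: S = [0, 1, 2, 3, 4, 5, 6], T = [7, 8, 9, 10, 11, 12, 13, 14]

Max-flow min-cut theorem verified: both equal 5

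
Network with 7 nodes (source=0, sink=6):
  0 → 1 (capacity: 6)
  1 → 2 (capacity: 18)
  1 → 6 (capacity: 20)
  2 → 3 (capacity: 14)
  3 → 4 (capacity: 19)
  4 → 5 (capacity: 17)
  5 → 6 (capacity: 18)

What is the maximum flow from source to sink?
Maximum flow = 6

Max flow: 6

Flow assignment:
  0 → 1: 6/6
  1 → 6: 6/20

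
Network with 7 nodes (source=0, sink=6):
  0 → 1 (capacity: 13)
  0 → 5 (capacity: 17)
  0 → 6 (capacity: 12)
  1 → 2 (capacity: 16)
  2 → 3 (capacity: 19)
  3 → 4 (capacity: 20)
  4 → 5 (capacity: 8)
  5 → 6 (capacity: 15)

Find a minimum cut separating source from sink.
Min cut value = 27, edges: (0,6), (5,6)

Min cut value: 27
Partition: S = [0, 1, 2, 3, 4, 5], T = [6]
Cut edges: (0,6), (5,6)

By max-flow min-cut theorem, max flow = min cut = 27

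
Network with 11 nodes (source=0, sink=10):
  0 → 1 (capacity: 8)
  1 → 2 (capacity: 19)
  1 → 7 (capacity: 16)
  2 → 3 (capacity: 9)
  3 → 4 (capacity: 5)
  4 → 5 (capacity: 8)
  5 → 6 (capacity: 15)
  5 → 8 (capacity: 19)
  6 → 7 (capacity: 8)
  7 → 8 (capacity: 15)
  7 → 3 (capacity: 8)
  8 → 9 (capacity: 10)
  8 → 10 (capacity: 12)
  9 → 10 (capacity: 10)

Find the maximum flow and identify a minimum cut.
Max flow = 8, Min cut edges: (0,1)

Maximum flow: 8
Minimum cut: (0,1)
Partition: S = [0], T = [1, 2, 3, 4, 5, 6, 7, 8, 9, 10]

Max-flow min-cut theorem verified: both equal 8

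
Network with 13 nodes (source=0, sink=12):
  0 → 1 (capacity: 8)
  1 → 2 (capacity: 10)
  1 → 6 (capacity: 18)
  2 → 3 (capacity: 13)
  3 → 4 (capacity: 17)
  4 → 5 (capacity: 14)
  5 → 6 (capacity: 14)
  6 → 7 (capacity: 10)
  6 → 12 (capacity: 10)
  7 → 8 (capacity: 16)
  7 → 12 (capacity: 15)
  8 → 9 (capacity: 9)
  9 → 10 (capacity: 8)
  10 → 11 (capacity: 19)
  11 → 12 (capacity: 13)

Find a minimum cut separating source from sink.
Min cut value = 8, edges: (0,1)

Min cut value: 8
Partition: S = [0], T = [1, 2, 3, 4, 5, 6, 7, 8, 9, 10, 11, 12]
Cut edges: (0,1)

By max-flow min-cut theorem, max flow = min cut = 8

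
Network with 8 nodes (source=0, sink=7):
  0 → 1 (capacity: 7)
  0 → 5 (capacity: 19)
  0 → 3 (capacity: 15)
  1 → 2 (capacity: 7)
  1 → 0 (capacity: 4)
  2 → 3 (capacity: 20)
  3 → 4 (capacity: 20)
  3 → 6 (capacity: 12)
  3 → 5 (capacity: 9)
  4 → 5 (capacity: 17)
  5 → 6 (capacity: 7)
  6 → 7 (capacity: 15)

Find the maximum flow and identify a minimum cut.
Max flow = 15, Min cut edges: (6,7)

Maximum flow: 15
Minimum cut: (6,7)
Partition: S = [0, 1, 2, 3, 4, 5, 6], T = [7]

Max-flow min-cut theorem verified: both equal 15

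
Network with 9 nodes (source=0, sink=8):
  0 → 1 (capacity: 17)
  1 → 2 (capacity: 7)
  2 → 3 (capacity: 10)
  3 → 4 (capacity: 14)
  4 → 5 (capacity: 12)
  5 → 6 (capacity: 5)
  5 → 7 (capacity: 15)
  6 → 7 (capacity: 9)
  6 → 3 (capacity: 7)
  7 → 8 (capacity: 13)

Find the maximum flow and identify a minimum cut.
Max flow = 7, Min cut edges: (1,2)

Maximum flow: 7
Minimum cut: (1,2)
Partition: S = [0, 1], T = [2, 3, 4, 5, 6, 7, 8]

Max-flow min-cut theorem verified: both equal 7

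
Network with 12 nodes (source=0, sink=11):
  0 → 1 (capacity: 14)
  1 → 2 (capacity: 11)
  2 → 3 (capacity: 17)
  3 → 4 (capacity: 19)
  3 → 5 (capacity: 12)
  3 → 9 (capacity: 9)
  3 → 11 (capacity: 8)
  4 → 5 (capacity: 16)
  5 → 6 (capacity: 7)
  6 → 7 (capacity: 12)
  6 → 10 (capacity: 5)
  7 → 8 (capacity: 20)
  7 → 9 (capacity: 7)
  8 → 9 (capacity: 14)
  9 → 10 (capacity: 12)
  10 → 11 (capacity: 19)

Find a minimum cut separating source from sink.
Min cut value = 11, edges: (1,2)

Min cut value: 11
Partition: S = [0, 1], T = [2, 3, 4, 5, 6, 7, 8, 9, 10, 11]
Cut edges: (1,2)

By max-flow min-cut theorem, max flow = min cut = 11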